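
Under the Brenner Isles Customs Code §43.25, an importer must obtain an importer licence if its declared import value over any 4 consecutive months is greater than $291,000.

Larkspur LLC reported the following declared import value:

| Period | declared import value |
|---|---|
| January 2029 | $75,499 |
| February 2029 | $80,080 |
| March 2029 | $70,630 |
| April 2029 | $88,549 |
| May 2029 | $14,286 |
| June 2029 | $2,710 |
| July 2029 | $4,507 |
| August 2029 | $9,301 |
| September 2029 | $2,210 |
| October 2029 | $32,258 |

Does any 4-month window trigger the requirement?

Yes

January 2029–April 2029: $75,499 + $80,080 + $70,630 + $88,549 = $314,758 (over)
February 2029–May 2029: $80,080 + $70,630 + $88,549 + $14,286 = $253,545 (under)
March 2029–June 2029: $70,630 + $88,549 + $14,286 + $2,710 = $176,175 (under)
April 2029–July 2029: $88,549 + $14,286 + $2,710 + $4,507 = $110,052 (under)
May 2029–August 2029: $14,286 + $2,710 + $4,507 + $9,301 = $30,804 (under)
June 2029–September 2029: $2,710 + $4,507 + $9,301 + $2,210 = $18,728 (under)
July 2029–October 2029: $4,507 + $9,301 + $2,210 + $32,258 = $48,276 (under)
At least one window exceeds $291,000.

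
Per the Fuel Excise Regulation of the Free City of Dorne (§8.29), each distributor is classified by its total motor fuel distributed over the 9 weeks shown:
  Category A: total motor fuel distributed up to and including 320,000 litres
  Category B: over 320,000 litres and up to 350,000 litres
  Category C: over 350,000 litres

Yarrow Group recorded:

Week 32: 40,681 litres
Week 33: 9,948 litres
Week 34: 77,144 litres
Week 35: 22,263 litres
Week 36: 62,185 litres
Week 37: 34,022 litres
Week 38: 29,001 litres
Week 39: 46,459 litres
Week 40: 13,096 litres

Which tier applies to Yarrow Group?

Total motor fuel distributed: 40,681 litres + 9,948 litres + 77,144 litres + 22,263 litres + 62,185 litres + 34,022 litres + 29,001 litres + 46,459 litres + 13,096 litres = 334,799 litres.
320,000 litres < 334,799 litres ≤ 350,000 litres, so Category B applies.

Category B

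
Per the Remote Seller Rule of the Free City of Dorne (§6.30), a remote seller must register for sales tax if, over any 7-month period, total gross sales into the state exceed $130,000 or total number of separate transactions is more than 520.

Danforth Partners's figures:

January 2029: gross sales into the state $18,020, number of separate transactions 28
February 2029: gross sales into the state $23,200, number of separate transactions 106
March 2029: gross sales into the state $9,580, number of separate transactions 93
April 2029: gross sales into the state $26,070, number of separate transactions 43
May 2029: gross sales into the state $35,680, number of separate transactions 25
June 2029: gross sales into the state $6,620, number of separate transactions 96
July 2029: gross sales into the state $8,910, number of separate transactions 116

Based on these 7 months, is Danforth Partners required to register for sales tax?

Total gross sales into the state: $18,020 + $23,200 + $9,580 + $26,070 + $35,680 + $6,620 + $8,910 = $128,080 (≤ $130,000).
Total number of separate transactions: 28 + 106 + 93 + 43 + 25 + 96 + 116 = 507 (≤ 520).
The test is 'or': neither threshold is exceeded.

No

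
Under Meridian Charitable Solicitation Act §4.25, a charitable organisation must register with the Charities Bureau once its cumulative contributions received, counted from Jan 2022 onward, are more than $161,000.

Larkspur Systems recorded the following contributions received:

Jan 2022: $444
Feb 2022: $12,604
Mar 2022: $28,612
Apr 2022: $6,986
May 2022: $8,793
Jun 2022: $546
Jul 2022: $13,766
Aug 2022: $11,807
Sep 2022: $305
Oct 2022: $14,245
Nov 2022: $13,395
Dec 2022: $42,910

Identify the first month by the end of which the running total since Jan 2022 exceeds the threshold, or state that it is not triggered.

Not triggered

Through Jan 2022: $444
Through Feb 2022: $13,048
Through Mar 2022: $41,660
Through Apr 2022: $48,646
Through May 2022: $57,439
Through Jun 2022: $57,985
Through Jul 2022: $71,751
Through Aug 2022: $83,558
Through Sep 2022: $83,863
Through Oct 2022: $98,108
Through Nov 2022: $111,503
Through Dec 2022: $154,413
Final cumulative total $154,413 ≤ $161,000; the threshold is never exceeded.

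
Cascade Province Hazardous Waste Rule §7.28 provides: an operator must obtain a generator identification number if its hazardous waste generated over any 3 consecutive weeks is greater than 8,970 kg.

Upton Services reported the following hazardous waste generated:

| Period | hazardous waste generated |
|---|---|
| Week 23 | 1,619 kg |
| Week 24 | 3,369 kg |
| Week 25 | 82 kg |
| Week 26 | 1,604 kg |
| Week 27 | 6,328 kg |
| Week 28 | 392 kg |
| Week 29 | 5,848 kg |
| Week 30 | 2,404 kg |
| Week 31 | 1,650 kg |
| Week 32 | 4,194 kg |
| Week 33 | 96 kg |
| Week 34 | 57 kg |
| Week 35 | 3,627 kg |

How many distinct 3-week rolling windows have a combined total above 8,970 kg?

2

Week 23–Week 25: 1,619 kg + 3,369 kg + 82 kg = 5,070 kg (under)
Week 24–Week 26: 3,369 kg + 82 kg + 1,604 kg = 5,055 kg (under)
Week 25–Week 27: 82 kg + 1,604 kg + 6,328 kg = 8,014 kg (under)
Week 26–Week 28: 1,604 kg + 6,328 kg + 392 kg = 8,324 kg (under)
Week 27–Week 29: 6,328 kg + 392 kg + 5,848 kg = 12,568 kg (over)
Week 28–Week 30: 392 kg + 5,848 kg + 2,404 kg = 8,644 kg (under)
Week 29–Week 31: 5,848 kg + 2,404 kg + 1,650 kg = 9,902 kg (over)
Week 30–Week 32: 2,404 kg + 1,650 kg + 4,194 kg = 8,248 kg (under)
Week 31–Week 33: 1,650 kg + 4,194 kg + 96 kg = 5,940 kg (under)
Week 32–Week 34: 4,194 kg + 96 kg + 57 kg = 4,347 kg (under)
Week 33–Week 35: 96 kg + 57 kg + 3,627 kg = 3,780 kg (under)
2 windows exceed the threshold.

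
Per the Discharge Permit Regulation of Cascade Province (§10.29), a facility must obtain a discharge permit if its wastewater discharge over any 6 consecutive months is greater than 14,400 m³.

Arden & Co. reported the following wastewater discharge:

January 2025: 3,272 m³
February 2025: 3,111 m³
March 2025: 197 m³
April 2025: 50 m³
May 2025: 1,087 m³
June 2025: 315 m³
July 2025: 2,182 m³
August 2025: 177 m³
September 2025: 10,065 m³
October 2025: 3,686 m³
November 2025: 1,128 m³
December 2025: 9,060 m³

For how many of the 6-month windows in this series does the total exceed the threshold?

3

January 2025–June 2025: 3,272 m³ + 3,111 m³ + 197 m³ + 50 m³ + 1,087 m³ + 315 m³ = 8,032 m³ (under)
February 2025–July 2025: 3,111 m³ + 197 m³ + 50 m³ + 1,087 m³ + 315 m³ + 2,182 m³ = 6,942 m³ (under)
March 2025–August 2025: 197 m³ + 50 m³ + 1,087 m³ + 315 m³ + 2,182 m³ + 177 m³ = 4,008 m³ (under)
April 2025–September 2025: 50 m³ + 1,087 m³ + 315 m³ + 2,182 m³ + 177 m³ + 10,065 m³ = 13,876 m³ (under)
May 2025–October 2025: 1,087 m³ + 315 m³ + 2,182 m³ + 177 m³ + 10,065 m³ + 3,686 m³ = 17,512 m³ (over)
June 2025–November 2025: 315 m³ + 2,182 m³ + 177 m³ + 10,065 m³ + 3,686 m³ + 1,128 m³ = 17,553 m³ (over)
July 2025–December 2025: 2,182 m³ + 177 m³ + 10,065 m³ + 3,686 m³ + 1,128 m³ + 9,060 m³ = 26,298 m³ (over)
3 windows exceed the threshold.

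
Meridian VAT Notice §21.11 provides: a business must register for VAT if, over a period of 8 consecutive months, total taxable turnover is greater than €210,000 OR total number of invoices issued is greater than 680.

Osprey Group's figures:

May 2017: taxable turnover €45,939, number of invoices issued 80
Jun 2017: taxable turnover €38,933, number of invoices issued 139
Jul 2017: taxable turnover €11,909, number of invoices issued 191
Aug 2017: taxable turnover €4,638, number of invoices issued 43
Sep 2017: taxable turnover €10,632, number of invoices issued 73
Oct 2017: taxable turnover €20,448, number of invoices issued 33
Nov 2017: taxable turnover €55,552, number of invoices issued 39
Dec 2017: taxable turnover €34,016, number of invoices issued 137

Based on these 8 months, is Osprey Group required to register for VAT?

Total taxable turnover: €45,939 + €38,933 + €11,909 + €4,638 + €10,632 + €20,448 + €55,552 + €34,016 = €222,067 (> €210,000).
Total number of invoices issued: 80 + 139 + 191 + 43 + 73 + 33 + 39 + 137 = 735 (> 680).
The test is 'or': at least one threshold is exceeded.

Yes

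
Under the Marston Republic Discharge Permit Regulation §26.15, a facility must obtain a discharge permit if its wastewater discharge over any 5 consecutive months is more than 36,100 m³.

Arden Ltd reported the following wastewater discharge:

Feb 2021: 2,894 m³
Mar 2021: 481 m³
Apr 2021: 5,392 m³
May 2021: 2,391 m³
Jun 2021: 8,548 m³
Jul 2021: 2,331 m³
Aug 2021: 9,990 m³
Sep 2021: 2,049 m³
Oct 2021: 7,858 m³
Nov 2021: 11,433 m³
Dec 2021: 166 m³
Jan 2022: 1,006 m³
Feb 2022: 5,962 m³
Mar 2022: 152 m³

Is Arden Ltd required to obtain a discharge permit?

Feb 2021–Jun 2021: 2,894 m³ + 481 m³ + 5,392 m³ + 2,391 m³ + 8,548 m³ = 19,706 m³ (under)
Mar 2021–Jul 2021: 481 m³ + 5,392 m³ + 2,391 m³ + 8,548 m³ + 2,331 m³ = 19,143 m³ (under)
Apr 2021–Aug 2021: 5,392 m³ + 2,391 m³ + 8,548 m³ + 2,331 m³ + 9,990 m³ = 28,652 m³ (under)
May 2021–Sep 2021: 2,391 m³ + 8,548 m³ + 2,331 m³ + 9,990 m³ + 2,049 m³ = 25,309 m³ (under)
Jun 2021–Oct 2021: 8,548 m³ + 2,331 m³ + 9,990 m³ + 2,049 m³ + 7,858 m³ = 30,776 m³ (under)
Jul 2021–Nov 2021: 2,331 m³ + 9,990 m³ + 2,049 m³ + 7,858 m³ + 11,433 m³ = 33,661 m³ (under)
Aug 2021–Dec 2021: 9,990 m³ + 2,049 m³ + 7,858 m³ + 11,433 m³ + 166 m³ = 31,496 m³ (under)
Sep 2021–Jan 2022: 2,049 m³ + 7,858 m³ + 11,433 m³ + 166 m³ + 1,006 m³ = 22,512 m³ (under)
Oct 2021–Feb 2022: 7,858 m³ + 11,433 m³ + 166 m³ + 1,006 m³ + 5,962 m³ = 26,425 m³ (under)
Nov 2021–Mar 2022: 11,433 m³ + 166 m³ + 1,006 m³ + 5,962 m³ + 152 m³ = 18,719 m³ (under)
No window exceeds 36,100 m³.

No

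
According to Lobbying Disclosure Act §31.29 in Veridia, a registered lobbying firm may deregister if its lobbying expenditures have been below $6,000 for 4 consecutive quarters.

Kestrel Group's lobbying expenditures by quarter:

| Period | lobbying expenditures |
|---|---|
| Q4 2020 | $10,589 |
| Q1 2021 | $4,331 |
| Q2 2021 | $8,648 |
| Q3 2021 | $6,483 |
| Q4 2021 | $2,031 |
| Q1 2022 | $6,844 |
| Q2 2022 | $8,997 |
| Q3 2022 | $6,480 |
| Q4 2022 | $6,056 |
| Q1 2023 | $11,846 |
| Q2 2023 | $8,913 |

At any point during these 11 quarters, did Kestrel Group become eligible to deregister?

No

Quarters below $6,000: Q1 2021, Q4 2021.
Longest run of consecutive quarters below the threshold: 1.
1 < 4, so Kestrel Group never became eligible.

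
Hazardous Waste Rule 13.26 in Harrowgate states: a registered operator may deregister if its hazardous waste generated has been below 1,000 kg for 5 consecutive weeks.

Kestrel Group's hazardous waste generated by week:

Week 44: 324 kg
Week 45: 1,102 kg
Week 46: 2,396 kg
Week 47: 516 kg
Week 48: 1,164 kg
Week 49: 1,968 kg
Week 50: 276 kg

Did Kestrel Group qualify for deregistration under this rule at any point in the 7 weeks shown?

No

Weeks below 1,000 kg: Week 44, Week 47, Week 50.
Longest run of consecutive weeks below the threshold: 1.
1 < 5, so Kestrel Group never became eligible.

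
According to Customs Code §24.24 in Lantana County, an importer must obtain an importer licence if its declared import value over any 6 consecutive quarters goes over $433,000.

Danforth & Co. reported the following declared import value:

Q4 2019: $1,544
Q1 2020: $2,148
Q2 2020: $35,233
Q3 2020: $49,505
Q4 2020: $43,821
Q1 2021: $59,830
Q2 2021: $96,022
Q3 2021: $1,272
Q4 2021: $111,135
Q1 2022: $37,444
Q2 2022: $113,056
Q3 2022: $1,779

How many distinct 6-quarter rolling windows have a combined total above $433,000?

Q4 2019–Q1 2021: $1,544 + $2,148 + $35,233 + $49,505 + $43,821 + $59,830 = $192,081 (under)
Q1 2020–Q2 2021: $2,148 + $35,233 + $49,505 + $43,821 + $59,830 + $96,022 = $286,559 (under)
Q2 2020–Q3 2021: $35,233 + $49,505 + $43,821 + $59,830 + $96,022 + $1,272 = $285,683 (under)
Q3 2020–Q4 2021: $49,505 + $43,821 + $59,830 + $96,022 + $1,272 + $111,135 = $361,585 (under)
Q4 2020–Q1 2022: $43,821 + $59,830 + $96,022 + $1,272 + $111,135 + $37,444 = $349,524 (under)
Q1 2021–Q2 2022: $59,830 + $96,022 + $1,272 + $111,135 + $37,444 + $113,056 = $418,759 (under)
Q2 2021–Q3 2022: $96,022 + $1,272 + $111,135 + $37,444 + $113,056 + $1,779 = $360,708 (under)
0 windows exceed the threshold.

0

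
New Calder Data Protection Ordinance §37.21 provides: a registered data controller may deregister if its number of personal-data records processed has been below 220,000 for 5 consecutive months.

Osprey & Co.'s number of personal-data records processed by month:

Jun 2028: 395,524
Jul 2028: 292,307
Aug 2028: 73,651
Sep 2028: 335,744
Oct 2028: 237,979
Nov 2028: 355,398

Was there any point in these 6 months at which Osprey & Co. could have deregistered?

Months below 220,000: Aug 2028.
Longest run of consecutive months below the threshold: 1.
1 < 5, so Osprey & Co. never became eligible.

No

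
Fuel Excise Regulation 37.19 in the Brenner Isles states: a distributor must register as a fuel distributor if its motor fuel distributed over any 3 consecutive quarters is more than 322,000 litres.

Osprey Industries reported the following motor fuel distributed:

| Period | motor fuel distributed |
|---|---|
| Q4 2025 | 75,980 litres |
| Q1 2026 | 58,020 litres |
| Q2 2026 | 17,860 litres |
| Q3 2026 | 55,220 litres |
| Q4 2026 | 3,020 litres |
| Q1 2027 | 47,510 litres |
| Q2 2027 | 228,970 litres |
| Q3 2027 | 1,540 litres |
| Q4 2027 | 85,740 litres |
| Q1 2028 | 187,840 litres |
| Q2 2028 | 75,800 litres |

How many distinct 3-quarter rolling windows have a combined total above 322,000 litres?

1

Q4 2025–Q2 2026: 75,980 litres + 58,020 litres + 17,860 litres = 151,860 litres (under)
Q1 2026–Q3 2026: 58,020 litres + 17,860 litres + 55,220 litres = 131,100 litres (under)
Q2 2026–Q4 2026: 17,860 litres + 55,220 litres + 3,020 litres = 76,100 litres (under)
Q3 2026–Q1 2027: 55,220 litres + 3,020 litres + 47,510 litres = 105,750 litres (under)
Q4 2026–Q2 2027: 3,020 litres + 47,510 litres + 228,970 litres = 279,500 litres (under)
Q1 2027–Q3 2027: 47,510 litres + 228,970 litres + 1,540 litres = 278,020 litres (under)
Q2 2027–Q4 2027: 228,970 litres + 1,540 litres + 85,740 litres = 316,250 litres (under)
Q3 2027–Q1 2028: 1,540 litres + 85,740 litres + 187,840 litres = 275,120 litres (under)
Q4 2027–Q2 2028: 85,740 litres + 187,840 litres + 75,800 litres = 349,380 litres (over)
1 window exceeds the threshold.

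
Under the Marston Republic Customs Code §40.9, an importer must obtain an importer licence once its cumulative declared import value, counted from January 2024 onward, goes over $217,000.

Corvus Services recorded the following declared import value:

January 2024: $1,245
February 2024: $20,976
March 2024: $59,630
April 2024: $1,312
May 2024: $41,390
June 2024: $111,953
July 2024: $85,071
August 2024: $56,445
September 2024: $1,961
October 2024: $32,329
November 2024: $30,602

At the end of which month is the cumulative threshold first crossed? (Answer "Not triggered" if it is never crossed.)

Through January 2024: $1,245
Through February 2024: $22,221
Through March 2024: $81,851
Through April 2024: $83,163
Through May 2024: $124,553
Through June 2024: $236,506 ← exceeds threshold

June 2024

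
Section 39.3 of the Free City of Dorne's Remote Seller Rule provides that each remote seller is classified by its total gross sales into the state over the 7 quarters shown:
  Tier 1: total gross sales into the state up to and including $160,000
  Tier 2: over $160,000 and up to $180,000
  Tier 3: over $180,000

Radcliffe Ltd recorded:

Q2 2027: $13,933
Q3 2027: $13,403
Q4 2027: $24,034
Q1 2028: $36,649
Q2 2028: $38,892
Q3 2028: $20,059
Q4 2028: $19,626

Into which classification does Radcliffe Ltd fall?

Total gross sales into the state: $13,933 + $13,403 + $24,034 + $36,649 + $38,892 + $20,059 + $19,626 = $166,596.
$160,000 < $166,596 ≤ $180,000, so Tier 2 applies.

Tier 2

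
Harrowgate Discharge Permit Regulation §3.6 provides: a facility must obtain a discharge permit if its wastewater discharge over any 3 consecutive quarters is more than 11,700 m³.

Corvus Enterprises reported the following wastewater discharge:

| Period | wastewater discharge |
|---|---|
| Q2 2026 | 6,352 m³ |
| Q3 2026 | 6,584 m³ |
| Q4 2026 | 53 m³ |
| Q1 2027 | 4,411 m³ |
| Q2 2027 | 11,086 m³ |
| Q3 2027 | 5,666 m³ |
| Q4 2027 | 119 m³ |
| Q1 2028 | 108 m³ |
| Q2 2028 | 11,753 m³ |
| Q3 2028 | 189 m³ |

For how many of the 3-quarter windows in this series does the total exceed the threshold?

6

Q2 2026–Q4 2026: 6,352 m³ + 6,584 m³ + 53 m³ = 12,989 m³ (over)
Q3 2026–Q1 2027: 6,584 m³ + 53 m³ + 4,411 m³ = 11,048 m³ (under)
Q4 2026–Q2 2027: 53 m³ + 4,411 m³ + 11,086 m³ = 15,550 m³ (over)
Q1 2027–Q3 2027: 4,411 m³ + 11,086 m³ + 5,666 m³ = 21,163 m³ (over)
Q2 2027–Q4 2027: 11,086 m³ + 5,666 m³ + 119 m³ = 16,871 m³ (over)
Q3 2027–Q1 2028: 5,666 m³ + 119 m³ + 108 m³ = 5,893 m³ (under)
Q4 2027–Q2 2028: 119 m³ + 108 m³ + 11,753 m³ = 11,980 m³ (over)
Q1 2028–Q3 2028: 108 m³ + 11,753 m³ + 189 m³ = 12,050 m³ (over)
6 windows exceed the threshold.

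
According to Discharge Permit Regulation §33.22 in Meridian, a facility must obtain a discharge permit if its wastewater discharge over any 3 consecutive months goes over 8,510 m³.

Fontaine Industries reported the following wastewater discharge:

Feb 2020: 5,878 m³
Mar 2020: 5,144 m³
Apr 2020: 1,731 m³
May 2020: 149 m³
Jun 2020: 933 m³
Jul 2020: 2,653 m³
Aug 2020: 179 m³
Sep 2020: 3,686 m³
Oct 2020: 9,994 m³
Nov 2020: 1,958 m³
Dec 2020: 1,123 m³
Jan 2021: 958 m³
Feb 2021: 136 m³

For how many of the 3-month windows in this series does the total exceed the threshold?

Feb 2020–Apr 2020: 5,878 m³ + 5,144 m³ + 1,731 m³ = 12,753 m³ (over)
Mar 2020–May 2020: 5,144 m³ + 1,731 m³ + 149 m³ = 7,024 m³ (under)
Apr 2020–Jun 2020: 1,731 m³ + 149 m³ + 933 m³ = 2,813 m³ (under)
May 2020–Jul 2020: 149 m³ + 933 m³ + 2,653 m³ = 3,735 m³ (under)
Jun 2020–Aug 2020: 933 m³ + 2,653 m³ + 179 m³ = 3,765 m³ (under)
Jul 2020–Sep 2020: 2,653 m³ + 179 m³ + 3,686 m³ = 6,518 m³ (under)
Aug 2020–Oct 2020: 179 m³ + 3,686 m³ + 9,994 m³ = 13,859 m³ (over)
Sep 2020–Nov 2020: 3,686 m³ + 9,994 m³ + 1,958 m³ = 15,638 m³ (over)
Oct 2020–Dec 2020: 9,994 m³ + 1,958 m³ + 1,123 m³ = 13,075 m³ (over)
Nov 2020–Jan 2021: 1,958 m³ + 1,123 m³ + 958 m³ = 4,039 m³ (under)
Dec 2020–Feb 2021: 1,123 m³ + 958 m³ + 136 m³ = 2,217 m³ (under)
4 windows exceed the threshold.

4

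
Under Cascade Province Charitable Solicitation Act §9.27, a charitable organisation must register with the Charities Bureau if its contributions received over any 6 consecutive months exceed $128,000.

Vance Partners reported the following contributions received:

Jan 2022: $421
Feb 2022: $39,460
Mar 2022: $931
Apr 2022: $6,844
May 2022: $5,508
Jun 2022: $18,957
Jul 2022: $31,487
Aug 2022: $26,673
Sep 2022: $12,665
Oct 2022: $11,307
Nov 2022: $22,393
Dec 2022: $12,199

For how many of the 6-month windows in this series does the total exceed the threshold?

0

Jan 2022–Jun 2022: $421 + $39,460 + $931 + $6,844 + $5,508 + $18,957 = $72,121 (under)
Feb 2022–Jul 2022: $39,460 + $931 + $6,844 + $5,508 + $18,957 + $31,487 = $103,187 (under)
Mar 2022–Aug 2022: $931 + $6,844 + $5,508 + $18,957 + $31,487 + $26,673 = $90,400 (under)
Apr 2022–Sep 2022: $6,844 + $5,508 + $18,957 + $31,487 + $26,673 + $12,665 = $102,134 (under)
May 2022–Oct 2022: $5,508 + $18,957 + $31,487 + $26,673 + $12,665 + $11,307 = $106,597 (under)
Jun 2022–Nov 2022: $18,957 + $31,487 + $26,673 + $12,665 + $11,307 + $22,393 = $123,482 (under)
Jul 2022–Dec 2022: $31,487 + $26,673 + $12,665 + $11,307 + $22,393 + $12,199 = $116,724 (under)
0 windows exceed the threshold.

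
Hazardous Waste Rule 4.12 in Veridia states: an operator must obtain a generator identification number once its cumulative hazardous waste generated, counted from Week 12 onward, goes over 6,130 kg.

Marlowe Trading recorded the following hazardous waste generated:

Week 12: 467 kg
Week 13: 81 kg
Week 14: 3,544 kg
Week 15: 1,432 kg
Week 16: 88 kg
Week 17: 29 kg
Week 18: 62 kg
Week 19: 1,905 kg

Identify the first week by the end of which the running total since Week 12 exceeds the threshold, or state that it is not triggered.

Week 19

Through Week 12: 467 kg
Through Week 13: 548 kg
Through Week 14: 4,092 kg
Through Week 15: 5,524 kg
Through Week 16: 5,612 kg
Through Week 17: 5,641 kg
Through Week 18: 5,703 kg
Through Week 19: 7,608 kg ← exceeds threshold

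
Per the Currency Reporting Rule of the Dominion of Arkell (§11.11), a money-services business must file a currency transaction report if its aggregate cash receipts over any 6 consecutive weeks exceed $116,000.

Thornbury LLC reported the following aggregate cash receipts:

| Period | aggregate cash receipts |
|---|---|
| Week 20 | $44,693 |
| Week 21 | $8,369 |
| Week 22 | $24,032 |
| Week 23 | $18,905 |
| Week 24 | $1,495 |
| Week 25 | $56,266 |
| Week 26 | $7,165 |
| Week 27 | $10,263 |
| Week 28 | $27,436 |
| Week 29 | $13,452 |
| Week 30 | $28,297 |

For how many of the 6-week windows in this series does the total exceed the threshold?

Week 20–Week 25: $44,693 + $8,369 + $24,032 + $18,905 + $1,495 + $56,266 = $153,760 (over)
Week 21–Week 26: $8,369 + $24,032 + $18,905 + $1,495 + $56,266 + $7,165 = $116,232 (over)
Week 22–Week 27: $24,032 + $18,905 + $1,495 + $56,266 + $7,165 + $10,263 = $118,126 (over)
Week 23–Week 28: $18,905 + $1,495 + $56,266 + $7,165 + $10,263 + $27,436 = $121,530 (over)
Week 24–Week 29: $1,495 + $56,266 + $7,165 + $10,263 + $27,436 + $13,452 = $116,077 (over)
Week 25–Week 30: $56,266 + $7,165 + $10,263 + $27,436 + $13,452 + $28,297 = $142,879 (over)
6 windows exceed the threshold.

6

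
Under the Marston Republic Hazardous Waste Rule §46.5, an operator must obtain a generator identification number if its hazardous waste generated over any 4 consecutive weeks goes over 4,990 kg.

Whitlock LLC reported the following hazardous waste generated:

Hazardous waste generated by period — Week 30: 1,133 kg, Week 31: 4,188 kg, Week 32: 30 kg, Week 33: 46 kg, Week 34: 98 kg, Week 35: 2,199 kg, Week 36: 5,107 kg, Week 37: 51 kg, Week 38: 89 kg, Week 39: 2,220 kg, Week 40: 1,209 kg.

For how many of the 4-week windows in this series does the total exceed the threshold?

Week 30–Week 33: 1,133 kg + 4,188 kg + 30 kg + 46 kg = 5,397 kg (over)
Week 31–Week 34: 4,188 kg + 30 kg + 46 kg + 98 kg = 4,362 kg (under)
Week 32–Week 35: 30 kg + 46 kg + 98 kg + 2,199 kg = 2,373 kg (under)
Week 33–Week 36: 46 kg + 98 kg + 2,199 kg + 5,107 kg = 7,450 kg (over)
Week 34–Week 37: 98 kg + 2,199 kg + 5,107 kg + 51 kg = 7,455 kg (over)
Week 35–Week 38: 2,199 kg + 5,107 kg + 51 kg + 89 kg = 7,446 kg (over)
Week 36–Week 39: 5,107 kg + 51 kg + 89 kg + 2,220 kg = 7,467 kg (over)
Week 37–Week 40: 51 kg + 89 kg + 2,220 kg + 1,209 kg = 3,569 kg (under)
5 windows exceed the threshold.

5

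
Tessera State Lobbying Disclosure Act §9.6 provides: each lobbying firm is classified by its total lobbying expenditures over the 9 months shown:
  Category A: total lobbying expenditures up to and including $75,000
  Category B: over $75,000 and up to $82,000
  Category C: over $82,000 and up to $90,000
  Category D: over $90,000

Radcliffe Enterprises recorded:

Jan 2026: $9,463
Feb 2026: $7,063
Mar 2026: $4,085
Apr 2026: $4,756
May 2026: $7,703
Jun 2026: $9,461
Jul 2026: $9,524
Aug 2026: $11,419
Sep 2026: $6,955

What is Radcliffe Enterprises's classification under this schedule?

Total lobbying expenditures: $9,463 + $7,063 + $4,085 + $4,756 + $7,703 + $9,461 + $9,524 + $11,419 + $6,955 = $70,429.
$70,429 ≤ $75,000, so Category A applies.

Category A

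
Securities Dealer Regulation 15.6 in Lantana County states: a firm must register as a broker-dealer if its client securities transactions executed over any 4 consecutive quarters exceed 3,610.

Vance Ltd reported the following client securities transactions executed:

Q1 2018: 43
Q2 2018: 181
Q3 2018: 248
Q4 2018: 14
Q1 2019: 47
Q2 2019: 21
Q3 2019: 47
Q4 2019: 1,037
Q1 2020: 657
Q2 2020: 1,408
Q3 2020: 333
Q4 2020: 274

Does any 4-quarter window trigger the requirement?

No

Q1 2018–Q4 2018: 43 + 181 + 248 + 14 = 486 (under)
Q2 2018–Q1 2019: 181 + 248 + 14 + 47 = 490 (under)
Q3 2018–Q2 2019: 248 + 14 + 47 + 21 = 330 (under)
Q4 2018–Q3 2019: 14 + 47 + 21 + 47 = 129 (under)
Q1 2019–Q4 2019: 47 + 21 + 47 + 1,037 = 1,152 (under)
Q2 2019–Q1 2020: 21 + 47 + 1,037 + 657 = 1,762 (under)
Q3 2019–Q2 2020: 47 + 1,037 + 657 + 1,408 = 3,149 (under)
Q4 2019–Q3 2020: 1,037 + 657 + 1,408 + 333 = 3,435 (under)
Q1 2020–Q4 2020: 657 + 1,408 + 333 + 274 = 2,672 (under)
No window exceeds 3,610.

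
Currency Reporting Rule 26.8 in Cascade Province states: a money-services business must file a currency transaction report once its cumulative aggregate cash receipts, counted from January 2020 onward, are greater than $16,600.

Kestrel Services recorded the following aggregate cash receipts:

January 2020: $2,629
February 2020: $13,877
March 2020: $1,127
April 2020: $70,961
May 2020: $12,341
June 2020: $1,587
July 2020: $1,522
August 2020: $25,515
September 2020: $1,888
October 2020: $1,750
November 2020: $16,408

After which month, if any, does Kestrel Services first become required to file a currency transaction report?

Through January 2020: $2,629
Through February 2020: $16,506
Through March 2020: $17,633 ← exceeds threshold

March 2020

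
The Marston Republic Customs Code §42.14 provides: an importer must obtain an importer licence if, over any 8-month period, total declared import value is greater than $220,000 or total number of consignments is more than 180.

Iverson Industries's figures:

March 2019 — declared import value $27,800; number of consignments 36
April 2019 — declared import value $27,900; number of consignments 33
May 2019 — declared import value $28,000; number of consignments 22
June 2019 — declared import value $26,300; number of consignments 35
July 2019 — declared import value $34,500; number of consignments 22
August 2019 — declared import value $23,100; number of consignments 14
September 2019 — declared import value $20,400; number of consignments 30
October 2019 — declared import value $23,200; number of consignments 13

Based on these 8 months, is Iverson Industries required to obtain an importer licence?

Total declared import value: $27,800 + $27,900 + $28,000 + $26,300 + $34,500 + $23,100 + $20,400 + $23,200 = $211,200 (≤ $220,000).
Total number of consignments: 36 + 33 + 22 + 35 + 22 + 14 + 30 + 13 = 205 (> 180).
The test is 'or': at least one threshold is exceeded.

Yes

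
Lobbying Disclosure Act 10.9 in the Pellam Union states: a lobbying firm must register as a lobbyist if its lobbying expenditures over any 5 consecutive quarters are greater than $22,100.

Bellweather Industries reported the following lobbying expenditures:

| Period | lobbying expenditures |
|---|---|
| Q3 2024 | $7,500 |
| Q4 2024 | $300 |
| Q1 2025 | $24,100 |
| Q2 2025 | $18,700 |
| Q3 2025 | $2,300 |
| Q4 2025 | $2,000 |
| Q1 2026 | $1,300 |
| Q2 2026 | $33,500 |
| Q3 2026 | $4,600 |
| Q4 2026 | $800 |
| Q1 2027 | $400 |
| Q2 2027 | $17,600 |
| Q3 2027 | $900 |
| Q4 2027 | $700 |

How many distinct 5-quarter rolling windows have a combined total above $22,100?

9

Q3 2024–Q3 2025: $7,500 + $300 + $24,100 + $18,700 + $2,300 = $52,900 (over)
Q4 2024–Q4 2025: $300 + $24,100 + $18,700 + $2,300 + $2,000 = $47,400 (over)
Q1 2025–Q1 2026: $24,100 + $18,700 + $2,300 + $2,000 + $1,300 = $48,400 (over)
Q2 2025–Q2 2026: $18,700 + $2,300 + $2,000 + $1,300 + $33,500 = $57,800 (over)
Q3 2025–Q3 2026: $2,300 + $2,000 + $1,300 + $33,500 + $4,600 = $43,700 (over)
Q4 2025–Q4 2026: $2,000 + $1,300 + $33,500 + $4,600 + $800 = $42,200 (over)
Q1 2026–Q1 2027: $1,300 + $33,500 + $4,600 + $800 + $400 = $40,600 (over)
Q2 2026–Q2 2027: $33,500 + $4,600 + $800 + $400 + $17,600 = $56,900 (over)
Q3 2026–Q3 2027: $4,600 + $800 + $400 + $17,600 + $900 = $24,300 (over)
Q4 2026–Q4 2027: $800 + $400 + $17,600 + $900 + $700 = $20,400 (under)
9 windows exceed the threshold.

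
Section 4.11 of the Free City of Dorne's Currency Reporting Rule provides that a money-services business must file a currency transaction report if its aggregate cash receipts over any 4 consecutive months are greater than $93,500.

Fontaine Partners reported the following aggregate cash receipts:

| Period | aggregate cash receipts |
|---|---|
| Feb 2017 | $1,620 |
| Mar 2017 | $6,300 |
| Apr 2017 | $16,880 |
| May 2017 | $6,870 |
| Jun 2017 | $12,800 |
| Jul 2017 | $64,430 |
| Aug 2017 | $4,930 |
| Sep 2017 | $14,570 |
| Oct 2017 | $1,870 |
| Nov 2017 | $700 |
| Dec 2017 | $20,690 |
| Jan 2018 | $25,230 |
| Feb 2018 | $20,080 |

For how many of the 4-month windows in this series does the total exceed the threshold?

2

Feb 2017–May 2017: $1,620 + $6,300 + $16,880 + $6,870 = $31,670 (under)
Mar 2017–Jun 2017: $6,300 + $16,880 + $6,870 + $12,800 = $42,850 (under)
Apr 2017–Jul 2017: $16,880 + $6,870 + $12,800 + $64,430 = $100,980 (over)
May 2017–Aug 2017: $6,870 + $12,800 + $64,430 + $4,930 = $89,030 (under)
Jun 2017–Sep 2017: $12,800 + $64,430 + $4,930 + $14,570 = $96,730 (over)
Jul 2017–Oct 2017: $64,430 + $4,930 + $14,570 + $1,870 = $85,800 (under)
Aug 2017–Nov 2017: $4,930 + $14,570 + $1,870 + $700 = $22,070 (under)
Sep 2017–Dec 2017: $14,570 + $1,870 + $700 + $20,690 = $37,830 (under)
Oct 2017–Jan 2018: $1,870 + $700 + $20,690 + $25,230 = $48,490 (under)
Nov 2017–Feb 2018: $700 + $20,690 + $25,230 + $20,080 = $66,700 (under)
2 windows exceed the threshold.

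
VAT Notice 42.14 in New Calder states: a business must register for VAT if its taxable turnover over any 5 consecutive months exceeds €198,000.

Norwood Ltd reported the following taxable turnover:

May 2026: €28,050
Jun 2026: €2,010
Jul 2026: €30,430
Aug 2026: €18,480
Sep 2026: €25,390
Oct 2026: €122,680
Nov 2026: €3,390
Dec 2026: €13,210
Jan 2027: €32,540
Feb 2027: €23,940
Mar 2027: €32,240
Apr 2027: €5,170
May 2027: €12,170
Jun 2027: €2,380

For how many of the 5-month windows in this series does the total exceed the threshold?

2

May 2026–Sep 2026: €28,050 + €2,010 + €30,430 + €18,480 + €25,390 = €104,360 (under)
Jun 2026–Oct 2026: €2,010 + €30,430 + €18,480 + €25,390 + €122,680 = €198,990 (over)
Jul 2026–Nov 2026: €30,430 + €18,480 + €25,390 + €122,680 + €3,390 = €200,370 (over)
Aug 2026–Dec 2026: €18,480 + €25,390 + €122,680 + €3,390 + €13,210 = €183,150 (under)
Sep 2026–Jan 2027: €25,390 + €122,680 + €3,390 + €13,210 + €32,540 = €197,210 (under)
Oct 2026–Feb 2027: €122,680 + €3,390 + €13,210 + €32,540 + €23,940 = €195,760 (under)
Nov 2026–Mar 2027: €3,390 + €13,210 + €32,540 + €23,940 + €32,240 = €105,320 (under)
Dec 2026–Apr 2027: €13,210 + €32,540 + €23,940 + €32,240 + €5,170 = €107,100 (under)
Jan 2027–May 2027: €32,540 + €23,940 + €32,240 + €5,170 + €12,170 = €106,060 (under)
Feb 2027–Jun 2027: €23,940 + €32,240 + €5,170 + €12,170 + €2,380 = €75,900 (under)
2 windows exceed the threshold.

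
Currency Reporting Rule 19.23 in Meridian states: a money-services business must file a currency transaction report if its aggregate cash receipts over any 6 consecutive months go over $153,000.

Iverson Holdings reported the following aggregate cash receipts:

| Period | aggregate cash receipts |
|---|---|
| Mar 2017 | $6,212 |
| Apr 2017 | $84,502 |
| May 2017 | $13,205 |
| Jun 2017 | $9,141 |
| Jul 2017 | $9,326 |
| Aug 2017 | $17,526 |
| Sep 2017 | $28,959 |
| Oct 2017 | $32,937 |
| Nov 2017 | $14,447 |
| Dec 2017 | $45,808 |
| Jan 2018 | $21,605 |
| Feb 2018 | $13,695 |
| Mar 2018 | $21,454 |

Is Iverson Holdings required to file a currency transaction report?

Yes

Mar 2017–Aug 2017: $6,212 + $84,502 + $13,205 + $9,141 + $9,326 + $17,526 = $139,912 (under)
Apr 2017–Sep 2017: $84,502 + $13,205 + $9,141 + $9,326 + $17,526 + $28,959 = $162,659 (over)
May 2017–Oct 2017: $13,205 + $9,141 + $9,326 + $17,526 + $28,959 + $32,937 = $111,094 (under)
Jun 2017–Nov 2017: $9,141 + $9,326 + $17,526 + $28,959 + $32,937 + $14,447 = $112,336 (under)
Jul 2017–Dec 2017: $9,326 + $17,526 + $28,959 + $32,937 + $14,447 + $45,808 = $149,003 (under)
Aug 2017–Jan 2018: $17,526 + $28,959 + $32,937 + $14,447 + $45,808 + $21,605 = $161,282 (over)
Sep 2017–Feb 2018: $28,959 + $32,937 + $14,447 + $45,808 + $21,605 + $13,695 = $157,451 (over)
Oct 2017–Mar 2018: $32,937 + $14,447 + $45,808 + $21,605 + $13,695 + $21,454 = $149,946 (under)
At least one window exceeds $153,000.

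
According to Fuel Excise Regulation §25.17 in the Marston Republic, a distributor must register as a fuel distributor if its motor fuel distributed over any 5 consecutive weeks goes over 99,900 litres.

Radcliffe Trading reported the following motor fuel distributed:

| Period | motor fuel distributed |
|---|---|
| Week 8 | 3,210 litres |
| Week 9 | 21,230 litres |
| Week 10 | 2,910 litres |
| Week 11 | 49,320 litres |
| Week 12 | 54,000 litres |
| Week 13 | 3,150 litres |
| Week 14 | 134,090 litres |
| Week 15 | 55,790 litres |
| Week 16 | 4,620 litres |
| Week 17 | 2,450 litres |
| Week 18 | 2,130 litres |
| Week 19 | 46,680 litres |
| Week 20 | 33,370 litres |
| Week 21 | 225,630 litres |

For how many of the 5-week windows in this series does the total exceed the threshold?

Week 8–Week 12: 3,210 litres + 21,230 litres + 2,910 litres + 49,320 litres + 54,000 litres = 130,670 litres (over)
Week 9–Week 13: 21,230 litres + 2,910 litres + 49,320 litres + 54,000 litres + 3,150 litres = 130,610 litres (over)
Week 10–Week 14: 2,910 litres + 49,320 litres + 54,000 litres + 3,150 litres + 134,090 litres = 243,470 litres (over)
Week 11–Week 15: 49,320 litres + 54,000 litres + 3,150 litres + 134,090 litres + 55,790 litres = 296,350 litres (over)
Week 12–Week 16: 54,000 litres + 3,150 litres + 134,090 litres + 55,790 litres + 4,620 litres = 251,650 litres (over)
Week 13–Week 17: 3,150 litres + 134,090 litres + 55,790 litres + 4,620 litres + 2,450 litres = 200,100 litres (over)
Week 14–Week 18: 134,090 litres + 55,790 litres + 4,620 litres + 2,450 litres + 2,130 litres = 199,080 litres (over)
Week 15–Week 19: 55,790 litres + 4,620 litres + 2,450 litres + 2,130 litres + 46,680 litres = 111,670 litres (over)
Week 16–Week 20: 4,620 litres + 2,450 litres + 2,130 litres + 46,680 litres + 33,370 litres = 89,250 litres (under)
Week 17–Week 21: 2,450 litres + 2,130 litres + 46,680 litres + 33,370 litres + 225,630 litres = 310,260 litres (over)
9 windows exceed the threshold.

9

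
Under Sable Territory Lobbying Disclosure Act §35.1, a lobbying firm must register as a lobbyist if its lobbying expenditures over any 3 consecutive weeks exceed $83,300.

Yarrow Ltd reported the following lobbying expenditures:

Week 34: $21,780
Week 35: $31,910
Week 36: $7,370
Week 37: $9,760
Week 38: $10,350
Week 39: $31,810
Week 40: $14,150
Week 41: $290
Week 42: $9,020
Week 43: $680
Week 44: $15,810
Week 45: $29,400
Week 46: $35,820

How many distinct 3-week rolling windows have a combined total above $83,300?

0

Week 34–Week 36: $21,780 + $31,910 + $7,370 = $61,060 (under)
Week 35–Week 37: $31,910 + $7,370 + $9,760 = $49,040 (under)
Week 36–Week 38: $7,370 + $9,760 + $10,350 = $27,480 (under)
Week 37–Week 39: $9,760 + $10,350 + $31,810 = $51,920 (under)
Week 38–Week 40: $10,350 + $31,810 + $14,150 = $56,310 (under)
Week 39–Week 41: $31,810 + $14,150 + $290 = $46,250 (under)
Week 40–Week 42: $14,150 + $290 + $9,020 = $23,460 (under)
Week 41–Week 43: $290 + $9,020 + $680 = $9,990 (under)
Week 42–Week 44: $9,020 + $680 + $15,810 = $25,510 (under)
Week 43–Week 45: $680 + $15,810 + $29,400 = $45,890 (under)
Week 44–Week 46: $15,810 + $29,400 + $35,820 = $81,030 (under)
0 windows exceed the threshold.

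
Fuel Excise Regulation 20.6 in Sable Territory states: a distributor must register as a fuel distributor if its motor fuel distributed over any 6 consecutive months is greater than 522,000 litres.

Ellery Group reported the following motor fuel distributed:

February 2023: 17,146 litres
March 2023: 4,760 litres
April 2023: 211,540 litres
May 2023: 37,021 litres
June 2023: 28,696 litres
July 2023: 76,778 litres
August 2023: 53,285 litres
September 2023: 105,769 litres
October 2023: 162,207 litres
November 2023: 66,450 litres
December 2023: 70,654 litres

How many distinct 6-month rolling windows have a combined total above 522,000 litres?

1

February 2023–July 2023: 17,146 litres + 4,760 litres + 211,540 litres + 37,021 litres + 28,696 litres + 76,778 litres = 375,941 litres (under)
March 2023–August 2023: 4,760 litres + 211,540 litres + 37,021 litres + 28,696 litres + 76,778 litres + 53,285 litres = 412,080 litres (under)
April 2023–September 2023: 211,540 litres + 37,021 litres + 28,696 litres + 76,778 litres + 53,285 litres + 105,769 litres = 513,089 litres (under)
May 2023–October 2023: 37,021 litres + 28,696 litres + 76,778 litres + 53,285 litres + 105,769 litres + 162,207 litres = 463,756 litres (under)
June 2023–November 2023: 28,696 litres + 76,778 litres + 53,285 litres + 105,769 litres + 162,207 litres + 66,450 litres = 493,185 litres (under)
July 2023–December 2023: 76,778 litres + 53,285 litres + 105,769 litres + 162,207 litres + 66,450 litres + 70,654 litres = 535,143 litres (over)
1 window exceeds the threshold.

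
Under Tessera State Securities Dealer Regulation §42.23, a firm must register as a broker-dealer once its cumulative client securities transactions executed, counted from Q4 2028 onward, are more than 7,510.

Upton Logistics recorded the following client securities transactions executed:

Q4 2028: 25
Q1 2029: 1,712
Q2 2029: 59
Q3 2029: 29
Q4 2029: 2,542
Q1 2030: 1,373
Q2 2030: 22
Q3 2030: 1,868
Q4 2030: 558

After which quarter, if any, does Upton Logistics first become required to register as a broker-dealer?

Q3 2030

Through Q4 2028: 25
Through Q1 2029: 1,737
Through Q2 2029: 1,796
Through Q3 2029: 1,825
Through Q4 2029: 4,367
Through Q1 2030: 5,740
Through Q2 2030: 5,762
Through Q3 2030: 7,630 ← exceeds threshold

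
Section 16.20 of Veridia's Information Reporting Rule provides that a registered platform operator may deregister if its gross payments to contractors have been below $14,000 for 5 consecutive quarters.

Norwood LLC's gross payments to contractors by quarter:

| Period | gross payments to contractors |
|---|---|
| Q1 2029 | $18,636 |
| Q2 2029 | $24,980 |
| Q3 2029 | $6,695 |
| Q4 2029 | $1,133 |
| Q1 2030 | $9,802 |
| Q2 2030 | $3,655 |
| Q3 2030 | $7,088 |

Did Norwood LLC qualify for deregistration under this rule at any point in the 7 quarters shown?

Yes

Quarters below $14,000: Q3 2029, Q4 2029, Q1 2030, Q2 2030, Q3 2030.
Longest run of consecutive quarters below the threshold: 5.
5 ≥ 5, so Norwood LLC became eligible.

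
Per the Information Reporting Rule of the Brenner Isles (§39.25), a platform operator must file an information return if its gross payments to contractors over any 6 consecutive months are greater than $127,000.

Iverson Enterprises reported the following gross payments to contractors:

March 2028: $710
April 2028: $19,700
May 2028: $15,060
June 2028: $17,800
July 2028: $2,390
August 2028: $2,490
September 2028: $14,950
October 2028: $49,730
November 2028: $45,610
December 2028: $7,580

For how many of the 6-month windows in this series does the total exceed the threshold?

March 2028–August 2028: $710 + $19,700 + $15,060 + $17,800 + $2,390 + $2,490 = $58,150 (under)
April 2028–September 2028: $19,700 + $15,060 + $17,800 + $2,390 + $2,490 + $14,950 = $72,390 (under)
May 2028–October 2028: $15,060 + $17,800 + $2,390 + $2,490 + $14,950 + $49,730 = $102,420 (under)
June 2028–November 2028: $17,800 + $2,390 + $2,490 + $14,950 + $49,730 + $45,610 = $132,970 (over)
July 2028–December 2028: $2,390 + $2,490 + $14,950 + $49,730 + $45,610 + $7,580 = $122,750 (under)
1 window exceeds the threshold.

1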